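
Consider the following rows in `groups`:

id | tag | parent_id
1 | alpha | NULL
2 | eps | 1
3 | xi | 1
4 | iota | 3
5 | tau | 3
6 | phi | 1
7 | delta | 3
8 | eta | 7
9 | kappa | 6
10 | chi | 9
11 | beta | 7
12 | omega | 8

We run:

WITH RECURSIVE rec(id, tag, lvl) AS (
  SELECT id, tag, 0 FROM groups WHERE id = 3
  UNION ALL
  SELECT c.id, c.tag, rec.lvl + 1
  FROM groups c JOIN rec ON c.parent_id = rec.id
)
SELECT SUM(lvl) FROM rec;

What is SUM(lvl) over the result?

10

Base: id=3 (xi) at lvl 0.
Iteration 1: rows with parent_id in {3} -> iota (id 4, lvl 1), tau (id 5, lvl 1), delta (id 7, lvl 1).
Iteration 2: rows with parent_id in {4,5,7} -> eta (id 8, lvl 2), beta (id 11, lvl 2).
Iteration 3: rows with parent_id in {8,11} -> omega (id 12, lvl 3).
Iteration 4: no rows with parent_id in {12}; recursion stops.
SUM(lvl) = 0 + 1 + 1 + 1 + 2 + 2 + 3 = 10.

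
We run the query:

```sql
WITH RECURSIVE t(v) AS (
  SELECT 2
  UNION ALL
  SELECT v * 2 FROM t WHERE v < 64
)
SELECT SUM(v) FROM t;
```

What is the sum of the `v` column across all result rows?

126

Base: v=2.
Iteration 1: 2 < 64 holds -> v = 2 * 2 = 4.
Iteration 2: 4 < 64 holds -> v = 4 * 2 = 8.
Iteration 3: 8 < 64 holds -> v = 8 * 2 = 16.
Iteration 4: 16 < 64 holds -> v = 16 * 2 = 32.
Iteration 5: 32 < 64 holds -> v = 32 * 2 = 64.
Iteration 6: 64 < 64 fails; recursion stops.
SUM(v) = 2 + 4 + 8 + 16 + 32 + 64 = 126.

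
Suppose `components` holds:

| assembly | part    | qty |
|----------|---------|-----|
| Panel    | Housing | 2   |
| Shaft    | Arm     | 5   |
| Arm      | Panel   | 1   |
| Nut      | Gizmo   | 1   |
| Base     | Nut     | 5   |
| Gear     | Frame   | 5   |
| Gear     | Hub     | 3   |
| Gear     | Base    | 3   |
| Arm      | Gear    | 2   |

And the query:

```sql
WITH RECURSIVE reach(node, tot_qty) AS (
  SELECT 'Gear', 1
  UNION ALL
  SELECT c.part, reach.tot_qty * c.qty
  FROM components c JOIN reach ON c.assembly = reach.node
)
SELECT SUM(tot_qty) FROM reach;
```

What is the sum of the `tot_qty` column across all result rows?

Base: (Gear, tot_qty=1).
Iteration 1: components of {Gear} -> Base = 1*3 = 3, Frame = 1*5 = 5, Hub = 1*3 = 3.
Iteration 2: components of {Base,Frame,Hub} -> Nut = 3*5 = 15.
Iteration 3: components of {Nut} -> Gizmo = 15*1 = 15.
Iteration 4: no further components; recursion stops.
SUM(tot_qty) = 1 + 3 + 3 + 5 + 15 + 15 = 42.

42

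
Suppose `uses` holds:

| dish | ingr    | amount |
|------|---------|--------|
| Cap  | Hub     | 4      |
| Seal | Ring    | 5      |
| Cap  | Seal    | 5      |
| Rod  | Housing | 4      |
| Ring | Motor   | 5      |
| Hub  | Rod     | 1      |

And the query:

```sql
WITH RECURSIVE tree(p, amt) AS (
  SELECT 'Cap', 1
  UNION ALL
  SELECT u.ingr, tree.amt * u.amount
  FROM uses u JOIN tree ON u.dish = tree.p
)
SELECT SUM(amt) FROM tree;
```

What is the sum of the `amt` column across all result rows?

Base: (Cap, amt=1).
Iteration 1: components of {Cap} -> Hub = 1*4 = 4, Seal = 1*5 = 5.
Iteration 2: components of {Hub,Seal} -> Ring = 5*5 = 25, Rod = 4*1 = 4.
Iteration 3: components of {Ring,Rod} -> Housing = 4*4 = 16, Motor = 25*5 = 125.
Iteration 4: no further components; recursion stops.
SUM(amt) = 1 + 5 + 4 + 25 + 4 + 125 + 16 = 180.

180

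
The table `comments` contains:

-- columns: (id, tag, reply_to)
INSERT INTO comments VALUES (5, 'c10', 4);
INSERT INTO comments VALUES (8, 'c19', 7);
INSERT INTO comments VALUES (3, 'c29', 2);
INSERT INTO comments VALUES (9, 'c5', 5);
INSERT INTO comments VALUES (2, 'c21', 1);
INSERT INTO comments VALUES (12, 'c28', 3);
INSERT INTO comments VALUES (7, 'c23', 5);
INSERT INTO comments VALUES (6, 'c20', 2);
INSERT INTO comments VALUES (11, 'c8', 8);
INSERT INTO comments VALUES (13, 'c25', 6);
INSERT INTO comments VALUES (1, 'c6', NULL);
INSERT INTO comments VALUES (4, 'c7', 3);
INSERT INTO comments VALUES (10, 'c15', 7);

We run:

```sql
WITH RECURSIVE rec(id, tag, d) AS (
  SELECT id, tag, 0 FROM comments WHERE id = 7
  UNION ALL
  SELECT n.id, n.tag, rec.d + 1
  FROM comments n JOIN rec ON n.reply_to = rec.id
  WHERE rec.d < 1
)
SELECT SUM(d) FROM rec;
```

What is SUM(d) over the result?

2

Base: id=7 (c23) at d 0.
Iteration 1: rows with reply_to in {7} -> c19 (id 8, d 1), c15 (id 10, d 1).
Iteration 2: d < 1 fails for all current rows; recursion stops.
SUM(d) = 0 + 1 + 1 = 2.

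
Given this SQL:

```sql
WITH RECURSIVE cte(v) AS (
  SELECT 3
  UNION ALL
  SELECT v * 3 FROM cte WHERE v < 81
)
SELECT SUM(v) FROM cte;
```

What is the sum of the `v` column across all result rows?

120

Base: v=3.
Iteration 1: 3 < 81 holds -> v = 3 * 3 = 9.
Iteration 2: 9 < 81 holds -> v = 9 * 3 = 27.
Iteration 3: 27 < 81 holds -> v = 27 * 3 = 81.
Iteration 4: 81 < 81 fails; recursion stops.
SUM(v) = 3 + 9 + 27 + 81 = 120.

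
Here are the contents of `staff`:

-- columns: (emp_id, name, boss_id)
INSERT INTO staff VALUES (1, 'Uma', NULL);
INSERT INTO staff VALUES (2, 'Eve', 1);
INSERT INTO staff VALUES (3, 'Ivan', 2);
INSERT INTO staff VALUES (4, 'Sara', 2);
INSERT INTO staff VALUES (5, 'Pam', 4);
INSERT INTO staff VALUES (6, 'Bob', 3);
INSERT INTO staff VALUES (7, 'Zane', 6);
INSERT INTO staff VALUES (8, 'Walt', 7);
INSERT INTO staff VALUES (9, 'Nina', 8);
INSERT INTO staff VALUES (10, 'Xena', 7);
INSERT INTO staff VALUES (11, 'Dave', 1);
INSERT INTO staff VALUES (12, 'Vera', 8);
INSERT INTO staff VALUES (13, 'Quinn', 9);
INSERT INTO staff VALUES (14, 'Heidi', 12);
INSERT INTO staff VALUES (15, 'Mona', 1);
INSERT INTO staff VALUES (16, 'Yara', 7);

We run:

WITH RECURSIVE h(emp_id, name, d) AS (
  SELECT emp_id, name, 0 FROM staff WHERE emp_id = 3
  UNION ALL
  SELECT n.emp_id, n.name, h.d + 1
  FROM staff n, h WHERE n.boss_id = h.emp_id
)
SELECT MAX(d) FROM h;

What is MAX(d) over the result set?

5

Base: emp_id=3 (Ivan) at d 0.
Iteration 1: rows with boss_id in {3} -> Bob (id 6, d 1).
Iteration 2: rows with boss_id in {6} -> Zane (id 7, d 2).
Iteration 3: rows with boss_id in {7} -> Walt (id 8, d 3), Xena (id 10, d 3), Yara (id 16, d 3).
Iteration 4: rows with boss_id in {8,10,16} -> Nina (id 9, d 4), Vera (id 12, d 4).
Iteration 5: rows with boss_id in {9,12} -> Quinn (id 13, d 5), Heidi (id 14, d 5).
Iteration 6: no rows with boss_id in {13,14}; recursion stops.
d values: 0, 1, 2, 3, 3, 3, 4, 4, 5, 5; the maximum is 5.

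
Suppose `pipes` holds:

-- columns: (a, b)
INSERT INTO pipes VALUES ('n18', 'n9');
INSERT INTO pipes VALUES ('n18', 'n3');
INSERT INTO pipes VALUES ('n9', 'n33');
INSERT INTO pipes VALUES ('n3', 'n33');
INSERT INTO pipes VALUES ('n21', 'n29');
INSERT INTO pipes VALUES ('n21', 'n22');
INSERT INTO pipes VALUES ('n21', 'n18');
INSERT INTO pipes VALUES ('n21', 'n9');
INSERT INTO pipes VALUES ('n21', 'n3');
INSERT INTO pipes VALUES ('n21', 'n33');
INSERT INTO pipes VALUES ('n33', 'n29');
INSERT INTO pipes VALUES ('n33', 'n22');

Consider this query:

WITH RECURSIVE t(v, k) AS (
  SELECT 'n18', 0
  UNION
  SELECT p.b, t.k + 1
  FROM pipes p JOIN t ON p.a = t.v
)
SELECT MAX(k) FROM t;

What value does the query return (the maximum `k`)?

3

Base: (n18, k=0).
Iteration 1: edges from {n18} -> (n3, k=1), (n9, k=1).
Iteration 2: edges from {n3,n9} -> (n33, k=2). [UNION drops 1 duplicate row(s)]
Iteration 3: edges from {n33} -> (n22, k=3), (n29, k=3).
Iteration 4: no outgoing edges from {n22,n29}; recursion stops.
k values: 0, 1, 1, 2, 3, 3; the maximum is 3.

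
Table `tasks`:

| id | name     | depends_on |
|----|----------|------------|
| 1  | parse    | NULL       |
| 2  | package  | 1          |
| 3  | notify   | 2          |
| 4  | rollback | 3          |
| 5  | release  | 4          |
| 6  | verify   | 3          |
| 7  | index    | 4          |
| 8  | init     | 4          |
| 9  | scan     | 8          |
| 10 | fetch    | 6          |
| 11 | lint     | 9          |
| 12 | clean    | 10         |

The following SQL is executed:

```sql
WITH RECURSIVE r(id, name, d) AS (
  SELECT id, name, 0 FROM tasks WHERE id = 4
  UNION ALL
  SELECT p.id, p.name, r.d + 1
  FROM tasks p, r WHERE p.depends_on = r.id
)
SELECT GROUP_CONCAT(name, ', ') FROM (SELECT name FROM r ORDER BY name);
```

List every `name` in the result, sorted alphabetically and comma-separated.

index, init, lint, release, rollback, scan

Base: id=4 (rollback) at d 0.
Iteration 1: rows with depends_on in {4} -> release (id 5, d 1), index (id 7, d 1), init (id 8, d 1).
Iteration 2: rows with depends_on in {5,7,8} -> scan (id 9, d 2).
Iteration 3: rows with depends_on in {9} -> lint (id 11, d 3).
Iteration 4: no rows with depends_on in {11}; recursion stops.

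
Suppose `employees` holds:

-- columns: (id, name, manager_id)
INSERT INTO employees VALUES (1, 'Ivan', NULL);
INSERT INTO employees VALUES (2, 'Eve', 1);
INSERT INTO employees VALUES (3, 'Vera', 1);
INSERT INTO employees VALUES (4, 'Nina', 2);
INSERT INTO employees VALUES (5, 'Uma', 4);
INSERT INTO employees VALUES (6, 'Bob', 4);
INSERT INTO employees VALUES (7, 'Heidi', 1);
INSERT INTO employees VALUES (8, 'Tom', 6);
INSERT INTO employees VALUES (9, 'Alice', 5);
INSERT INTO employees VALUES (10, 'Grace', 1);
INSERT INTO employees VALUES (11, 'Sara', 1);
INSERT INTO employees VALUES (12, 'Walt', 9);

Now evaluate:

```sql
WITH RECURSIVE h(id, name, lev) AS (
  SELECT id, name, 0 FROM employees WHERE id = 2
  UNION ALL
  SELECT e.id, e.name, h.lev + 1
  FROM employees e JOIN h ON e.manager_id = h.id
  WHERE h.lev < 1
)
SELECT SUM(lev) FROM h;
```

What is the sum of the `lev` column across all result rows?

Base: id=2 (Eve) at lev 0.
Iteration 1: rows with manager_id in {2} -> Nina (id 4, lev 1).
Iteration 2: lev < 1 fails for all current rows; recursion stops.
SUM(lev) = 0 + 1 = 1.

1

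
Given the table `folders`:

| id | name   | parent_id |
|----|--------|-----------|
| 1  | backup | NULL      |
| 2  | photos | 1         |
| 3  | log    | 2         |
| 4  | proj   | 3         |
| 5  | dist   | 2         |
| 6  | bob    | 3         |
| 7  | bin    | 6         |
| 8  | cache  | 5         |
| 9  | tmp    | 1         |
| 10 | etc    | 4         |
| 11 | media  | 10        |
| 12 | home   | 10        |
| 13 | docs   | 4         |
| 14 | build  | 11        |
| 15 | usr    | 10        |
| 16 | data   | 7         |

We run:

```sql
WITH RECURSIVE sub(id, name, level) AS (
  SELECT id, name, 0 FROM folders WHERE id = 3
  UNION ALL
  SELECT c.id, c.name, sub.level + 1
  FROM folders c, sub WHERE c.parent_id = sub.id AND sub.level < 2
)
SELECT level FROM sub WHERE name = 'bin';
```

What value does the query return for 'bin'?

2

Base: id=3 (log) at level 0.
Iteration 1: rows with parent_id in {3} -> proj (id 4, level 1), bob (id 6, level 1).
Iteration 2: rows with parent_id in {4,6} -> bin (id 7, level 2), etc (id 10, level 2), docs (id 13, level 2).
Iteration 3: level < 2 fails for all current rows; recursion stops.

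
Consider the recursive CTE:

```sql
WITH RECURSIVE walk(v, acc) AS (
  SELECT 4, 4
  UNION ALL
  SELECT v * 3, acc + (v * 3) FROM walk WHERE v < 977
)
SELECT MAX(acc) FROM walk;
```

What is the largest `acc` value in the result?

4372

Base: v=4, acc=4.
Iteration 1: 4 < 977 holds -> v = 4 * 3 = 12, acc = 4 + 12 = 16.
Iteration 2: 12 < 977 holds -> v = 12 * 3 = 36, acc = 16 + 36 = 52.
Iteration 3: 36 < 977 holds -> v = 36 * 3 = 108, acc = 52 + 108 = 160.
Iteration 4: 108 < 977 holds -> v = 108 * 3 = 324, acc = 160 + 324 = 484.
Iteration 5: 324 < 977 holds -> v = 324 * 3 = 972, acc = 484 + 972 = 1456.
Iteration 6: 972 < 977 holds -> v = 972 * 3 = 2916, acc = 1456 + 2916 = 4372.
Iteration 7: 2916 < 977 fails; recursion stops.
acc values: 4, 16, 52, 160, 484, 1456, 4372; the maximum is 4372.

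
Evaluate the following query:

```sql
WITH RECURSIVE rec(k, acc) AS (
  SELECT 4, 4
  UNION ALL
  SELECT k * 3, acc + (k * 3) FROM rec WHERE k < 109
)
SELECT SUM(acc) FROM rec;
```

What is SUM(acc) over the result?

Base: k=4, acc=4.
Iteration 1: 4 < 109 holds -> k = 4 * 3 = 12, acc = 4 + 12 = 16.
Iteration 2: 12 < 109 holds -> k = 12 * 3 = 36, acc = 16 + 36 = 52.
Iteration 3: 36 < 109 holds -> k = 36 * 3 = 108, acc = 52 + 108 = 160.
Iteration 4: 108 < 109 holds -> k = 108 * 3 = 324, acc = 160 + 324 = 484.
Iteration 5: 324 < 109 fails; recursion stops.
SUM(acc) = 4 + 16 + 52 + 160 + 484 = 716.

716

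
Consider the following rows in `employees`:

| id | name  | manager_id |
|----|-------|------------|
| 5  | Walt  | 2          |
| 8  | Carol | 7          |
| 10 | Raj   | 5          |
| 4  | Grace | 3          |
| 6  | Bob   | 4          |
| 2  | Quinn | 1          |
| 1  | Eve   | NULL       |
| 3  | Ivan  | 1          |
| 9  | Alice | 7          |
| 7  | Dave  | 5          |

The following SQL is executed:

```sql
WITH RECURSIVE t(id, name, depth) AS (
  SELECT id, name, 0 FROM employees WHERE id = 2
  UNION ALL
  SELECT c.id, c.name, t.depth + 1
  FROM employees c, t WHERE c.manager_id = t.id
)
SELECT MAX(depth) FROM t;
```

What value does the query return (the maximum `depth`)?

Base: id=2 (Quinn) at depth 0.
Iteration 1: rows with manager_id in {2} -> Walt (id 5, depth 1).
Iteration 2: rows with manager_id in {5} -> Dave (id 7, depth 2), Raj (id 10, depth 2).
Iteration 3: rows with manager_id in {7,10} -> Carol (id 8, depth 3), Alice (id 9, depth 3).
Iteration 4: no rows with manager_id in {8,9}; recursion stops.
depth values: 0, 1, 2, 2, 3, 3; the maximum is 3.

3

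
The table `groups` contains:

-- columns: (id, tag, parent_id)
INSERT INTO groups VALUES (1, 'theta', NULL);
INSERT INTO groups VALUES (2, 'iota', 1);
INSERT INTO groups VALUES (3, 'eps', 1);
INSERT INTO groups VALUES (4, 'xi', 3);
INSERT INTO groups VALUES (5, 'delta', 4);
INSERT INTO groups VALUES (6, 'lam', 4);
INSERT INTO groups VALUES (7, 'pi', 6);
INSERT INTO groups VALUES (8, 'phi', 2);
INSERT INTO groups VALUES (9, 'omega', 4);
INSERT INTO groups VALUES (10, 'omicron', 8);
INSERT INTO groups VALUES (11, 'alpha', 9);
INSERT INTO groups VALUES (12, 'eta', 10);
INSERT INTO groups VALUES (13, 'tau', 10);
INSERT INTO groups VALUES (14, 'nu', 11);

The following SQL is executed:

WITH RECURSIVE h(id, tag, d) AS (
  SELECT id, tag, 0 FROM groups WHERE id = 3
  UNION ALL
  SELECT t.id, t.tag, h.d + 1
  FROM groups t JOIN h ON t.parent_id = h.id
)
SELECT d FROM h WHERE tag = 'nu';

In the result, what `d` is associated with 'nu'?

Base: id=3 (eps) at d 0.
Iteration 1: rows with parent_id in {3} -> xi (id 4, d 1).
Iteration 2: rows with parent_id in {4} -> delta (id 5, d 2), lam (id 6, d 2), omega (id 9, d 2).
Iteration 3: rows with parent_id in {5,6,9} -> pi (id 7, d 3), alpha (id 11, d 3).
Iteration 4: rows with parent_id in {7,11} -> nu (id 14, d 4).
Iteration 5: no rows with parent_id in {14}; recursion stops.

4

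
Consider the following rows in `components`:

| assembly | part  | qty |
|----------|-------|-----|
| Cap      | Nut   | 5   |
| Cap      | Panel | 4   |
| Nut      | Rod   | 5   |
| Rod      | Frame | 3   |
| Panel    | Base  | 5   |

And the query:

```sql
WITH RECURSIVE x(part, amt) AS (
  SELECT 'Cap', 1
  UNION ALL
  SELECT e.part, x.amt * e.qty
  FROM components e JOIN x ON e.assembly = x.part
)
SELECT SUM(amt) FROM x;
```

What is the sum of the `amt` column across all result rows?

130

Base: (Cap, amt=1).
Iteration 1: components of {Cap} -> Nut = 1*5 = 5, Panel = 1*4 = 4.
Iteration 2: components of {Nut,Panel} -> Base = 4*5 = 20, Rod = 5*5 = 25.
Iteration 3: components of {Base,Rod} -> Frame = 25*3 = 75.
Iteration 4: no further components; recursion stops.
SUM(amt) = 1 + 5 + 4 + 25 + 20 + 75 = 130.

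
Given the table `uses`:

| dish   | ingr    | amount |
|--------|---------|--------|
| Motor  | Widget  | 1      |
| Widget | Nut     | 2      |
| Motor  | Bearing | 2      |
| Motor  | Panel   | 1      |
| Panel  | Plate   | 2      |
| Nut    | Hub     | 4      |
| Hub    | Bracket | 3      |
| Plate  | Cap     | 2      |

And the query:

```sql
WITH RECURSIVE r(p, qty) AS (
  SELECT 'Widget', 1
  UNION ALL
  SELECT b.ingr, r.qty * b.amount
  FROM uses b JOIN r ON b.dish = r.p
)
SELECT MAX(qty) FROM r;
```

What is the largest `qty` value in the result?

Base: (Widget, qty=1).
Iteration 1: components of {Widget} -> Nut = 1*2 = 2.
Iteration 2: components of {Nut} -> Hub = 2*4 = 8.
Iteration 3: components of {Hub} -> Bracket = 8*3 = 24.
Iteration 4: no further components; recursion stops.
qty values: 1, 2, 8, 24; the maximum is 24.

24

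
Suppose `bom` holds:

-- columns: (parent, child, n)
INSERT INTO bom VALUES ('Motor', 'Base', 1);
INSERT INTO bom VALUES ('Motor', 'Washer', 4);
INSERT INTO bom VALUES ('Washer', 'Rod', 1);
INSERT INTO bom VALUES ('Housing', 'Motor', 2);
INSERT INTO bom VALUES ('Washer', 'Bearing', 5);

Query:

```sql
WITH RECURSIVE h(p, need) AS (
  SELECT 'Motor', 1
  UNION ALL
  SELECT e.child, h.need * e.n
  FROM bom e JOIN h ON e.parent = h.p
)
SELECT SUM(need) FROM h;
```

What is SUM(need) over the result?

30

Base: (Motor, need=1).
Iteration 1: components of {Motor} -> Base = 1*1 = 1, Washer = 1*4 = 4.
Iteration 2: components of {Base,Washer} -> Bearing = 4*5 = 20, Rod = 4*1 = 4.
Iteration 3: no further components; recursion stops.
SUM(need) = 1 + 4 + 1 + 4 + 20 = 30.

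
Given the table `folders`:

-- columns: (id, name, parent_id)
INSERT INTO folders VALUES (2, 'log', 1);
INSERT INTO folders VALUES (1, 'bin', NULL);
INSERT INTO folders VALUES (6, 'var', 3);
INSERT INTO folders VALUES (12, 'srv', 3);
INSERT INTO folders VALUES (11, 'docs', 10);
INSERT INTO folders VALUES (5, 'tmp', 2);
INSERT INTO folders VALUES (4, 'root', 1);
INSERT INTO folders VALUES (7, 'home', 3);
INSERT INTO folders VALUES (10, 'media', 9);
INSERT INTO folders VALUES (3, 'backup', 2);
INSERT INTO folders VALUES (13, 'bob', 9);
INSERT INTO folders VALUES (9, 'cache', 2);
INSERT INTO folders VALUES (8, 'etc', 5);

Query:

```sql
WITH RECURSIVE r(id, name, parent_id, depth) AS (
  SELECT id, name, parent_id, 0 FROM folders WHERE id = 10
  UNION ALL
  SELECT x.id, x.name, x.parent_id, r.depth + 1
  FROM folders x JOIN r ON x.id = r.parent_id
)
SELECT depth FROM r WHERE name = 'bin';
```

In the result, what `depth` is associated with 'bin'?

Base: id=10 (media), parent_id=9, depth 0.
Iteration 1: join on id=9 -> cache (id 9, parent_id=2, depth 1).
Iteration 2: join on id=2 -> log (id 2, parent_id=1, depth 2).
Iteration 3: join on id=1 -> bin (id 1, parent_id=NULL, depth 3).
Iteration 4: parent_id is NULL; no match; recursion stops.

3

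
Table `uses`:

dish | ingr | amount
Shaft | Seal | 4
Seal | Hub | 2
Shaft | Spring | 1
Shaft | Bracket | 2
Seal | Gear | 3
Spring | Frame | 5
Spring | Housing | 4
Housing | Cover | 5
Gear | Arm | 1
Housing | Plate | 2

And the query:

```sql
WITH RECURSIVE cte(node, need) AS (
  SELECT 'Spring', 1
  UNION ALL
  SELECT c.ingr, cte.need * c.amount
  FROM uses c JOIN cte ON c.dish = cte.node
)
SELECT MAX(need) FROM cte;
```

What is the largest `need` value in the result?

20

Base: (Spring, need=1).
Iteration 1: components of {Spring} -> Frame = 1*5 = 5, Housing = 1*4 = 4.
Iteration 2: components of {Frame,Housing} -> Cover = 4*5 = 20, Plate = 4*2 = 8.
Iteration 3: no further components; recursion stops.
need values: 1, 5, 4, 20, 8; the maximum is 20.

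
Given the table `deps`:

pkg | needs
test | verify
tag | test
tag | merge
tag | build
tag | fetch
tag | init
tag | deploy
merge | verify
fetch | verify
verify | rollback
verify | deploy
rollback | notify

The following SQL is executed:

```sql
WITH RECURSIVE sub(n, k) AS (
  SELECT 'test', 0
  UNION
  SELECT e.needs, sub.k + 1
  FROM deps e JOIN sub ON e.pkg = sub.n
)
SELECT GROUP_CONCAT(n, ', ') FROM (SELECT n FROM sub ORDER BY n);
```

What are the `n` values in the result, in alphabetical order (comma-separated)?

Base: (test, k=0).
Iteration 1: edges from {test} -> (verify, k=1).
Iteration 2: edges from {verify} -> (deploy, k=2), (rollback, k=2).
Iteration 3: edges from {deploy,rollback} -> (notify, k=3).
Iteration 4: no outgoing edges from {notify}; recursion stops.

deploy, notify, rollback, test, verify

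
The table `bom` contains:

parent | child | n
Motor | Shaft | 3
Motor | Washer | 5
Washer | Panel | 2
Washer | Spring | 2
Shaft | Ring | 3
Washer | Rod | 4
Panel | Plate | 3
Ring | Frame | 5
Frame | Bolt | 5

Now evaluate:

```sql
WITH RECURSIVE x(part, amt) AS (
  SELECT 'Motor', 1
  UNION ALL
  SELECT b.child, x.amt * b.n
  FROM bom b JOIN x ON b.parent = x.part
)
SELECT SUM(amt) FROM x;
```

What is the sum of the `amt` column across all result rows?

Base: (Motor, amt=1).
Iteration 1: components of {Motor} -> Shaft = 1*3 = 3, Washer = 1*5 = 5.
Iteration 2: components of {Shaft,Washer} -> Panel = 5*2 = 10, Ring = 3*3 = 9, Rod = 5*4 = 20, Spring = 5*2 = 10.
Iteration 3: components of {Panel,Ring,Rod,Spring} -> Frame = 9*5 = 45, Plate = 10*3 = 30.
Iteration 4: components of {Frame,Plate} -> Bolt = 45*5 = 225.
Iteration 5: no further components; recursion stops.
SUM(amt) = 1 + 3 + 5 + 9 + 10 + 10 + 20 + 45 + 30 + 225 = 358.

358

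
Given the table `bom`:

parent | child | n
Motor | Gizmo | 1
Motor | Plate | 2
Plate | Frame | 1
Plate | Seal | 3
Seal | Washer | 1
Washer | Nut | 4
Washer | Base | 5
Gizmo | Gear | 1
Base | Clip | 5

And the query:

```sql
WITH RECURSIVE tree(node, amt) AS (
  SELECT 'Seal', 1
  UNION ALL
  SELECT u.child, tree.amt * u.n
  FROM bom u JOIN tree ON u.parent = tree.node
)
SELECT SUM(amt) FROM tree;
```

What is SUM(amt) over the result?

Base: (Seal, amt=1).
Iteration 1: components of {Seal} -> Washer = 1*1 = 1.
Iteration 2: components of {Washer} -> Base = 1*5 = 5, Nut = 1*4 = 4.
Iteration 3: components of {Base,Nut} -> Clip = 5*5 = 25.
Iteration 4: no further components; recursion stops.
SUM(amt) = 1 + 1 + 4 + 5 + 25 = 36.

36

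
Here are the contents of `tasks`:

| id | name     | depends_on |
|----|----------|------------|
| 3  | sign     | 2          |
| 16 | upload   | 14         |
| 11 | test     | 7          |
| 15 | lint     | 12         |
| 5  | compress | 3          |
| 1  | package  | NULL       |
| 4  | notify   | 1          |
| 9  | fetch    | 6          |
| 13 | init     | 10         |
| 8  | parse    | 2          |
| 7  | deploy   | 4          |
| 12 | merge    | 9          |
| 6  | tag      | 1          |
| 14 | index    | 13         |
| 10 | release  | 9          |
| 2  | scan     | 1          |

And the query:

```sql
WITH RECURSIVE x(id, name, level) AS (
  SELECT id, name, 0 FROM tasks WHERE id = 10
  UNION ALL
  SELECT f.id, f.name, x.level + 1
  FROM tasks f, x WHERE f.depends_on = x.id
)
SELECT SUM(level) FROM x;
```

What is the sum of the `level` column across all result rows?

6

Base: id=10 (release) at level 0.
Iteration 1: rows with depends_on in {10} -> init (id 13, level 1).
Iteration 2: rows with depends_on in {13} -> index (id 14, level 2).
Iteration 3: rows with depends_on in {14} -> upload (id 16, level 3).
Iteration 4: no rows with depends_on in {16}; recursion stops.
SUM(level) = 0 + 1 + 2 + 3 = 6.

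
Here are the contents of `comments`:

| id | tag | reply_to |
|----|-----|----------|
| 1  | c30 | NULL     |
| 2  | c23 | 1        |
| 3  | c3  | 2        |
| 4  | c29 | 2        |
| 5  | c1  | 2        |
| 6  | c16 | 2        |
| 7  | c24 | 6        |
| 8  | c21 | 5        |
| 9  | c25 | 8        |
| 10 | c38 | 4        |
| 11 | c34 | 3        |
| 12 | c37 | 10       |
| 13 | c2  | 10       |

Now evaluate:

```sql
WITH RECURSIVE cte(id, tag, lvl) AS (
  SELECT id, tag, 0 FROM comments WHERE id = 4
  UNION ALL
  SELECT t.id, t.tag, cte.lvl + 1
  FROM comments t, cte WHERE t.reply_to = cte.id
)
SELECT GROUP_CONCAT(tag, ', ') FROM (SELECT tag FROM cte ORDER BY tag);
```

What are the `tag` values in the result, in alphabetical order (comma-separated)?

c2, c29, c37, c38

Base: id=4 (c29) at lvl 0.
Iteration 1: rows with reply_to in {4} -> c38 (id 10, lvl 1).
Iteration 2: rows with reply_to in {10} -> c37 (id 12, lvl 2), c2 (id 13, lvl 2).
Iteration 3: no rows with reply_to in {12,13}; recursion stops.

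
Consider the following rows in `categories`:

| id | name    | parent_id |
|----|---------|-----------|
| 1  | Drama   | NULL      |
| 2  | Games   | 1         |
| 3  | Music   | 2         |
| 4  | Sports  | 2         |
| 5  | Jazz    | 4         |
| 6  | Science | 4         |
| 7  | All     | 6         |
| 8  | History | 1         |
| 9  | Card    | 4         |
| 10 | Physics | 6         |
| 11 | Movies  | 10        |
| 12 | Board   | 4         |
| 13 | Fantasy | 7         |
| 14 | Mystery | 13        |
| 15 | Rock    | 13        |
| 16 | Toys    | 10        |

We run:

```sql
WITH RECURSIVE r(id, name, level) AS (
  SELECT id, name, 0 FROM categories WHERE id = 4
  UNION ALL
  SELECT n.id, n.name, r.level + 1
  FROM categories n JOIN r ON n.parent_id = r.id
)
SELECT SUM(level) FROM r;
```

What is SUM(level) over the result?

25

Base: id=4 (Sports) at level 0.
Iteration 1: rows with parent_id in {4} -> Jazz (id 5, level 1), Science (id 6, level 1), Card (id 9, level 1), Board (id 12, level 1).
Iteration 2: rows with parent_id in {5,6,9,12} -> All (id 7, level 2), Physics (id 10, level 2).
Iteration 3: rows with parent_id in {7,10} -> Movies (id 11, level 3), Fantasy (id 13, level 3), Toys (id 16, level 3).
Iteration 4: rows with parent_id in {11,13,16} -> Mystery (id 14, level 4), Rock (id 15, level 4).
Iteration 5: no rows with parent_id in {14,15}; recursion stops.
SUM(level) = 0 + 1 + 1 + 1 + 1 + 2 + 2 + 3 + 3 + 3 + 4 + 4 = 25.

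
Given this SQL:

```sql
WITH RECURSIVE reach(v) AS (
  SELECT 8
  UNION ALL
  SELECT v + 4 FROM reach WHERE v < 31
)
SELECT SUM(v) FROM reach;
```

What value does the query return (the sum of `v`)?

Base: v=8.
Iteration 1: 8 < 31 holds -> v = 8 + 4 = 12.
Iteration 2: 12 < 31 holds -> v = 12 + 4 = 16.
Iteration 3: 16 < 31 holds -> v = 16 + 4 = 20.
Iteration 4: 20 < 31 holds -> v = 20 + 4 = 24.
Iteration 5: 24 < 31 holds -> v = 24 + 4 = 28.
Iteration 6: 28 < 31 holds -> v = 28 + 4 = 32.
Iteration 7: 32 < 31 fails; recursion stops.
SUM(v) = 8 + 12 + 16 + 20 + 24 + 28 + 32 = 140.

140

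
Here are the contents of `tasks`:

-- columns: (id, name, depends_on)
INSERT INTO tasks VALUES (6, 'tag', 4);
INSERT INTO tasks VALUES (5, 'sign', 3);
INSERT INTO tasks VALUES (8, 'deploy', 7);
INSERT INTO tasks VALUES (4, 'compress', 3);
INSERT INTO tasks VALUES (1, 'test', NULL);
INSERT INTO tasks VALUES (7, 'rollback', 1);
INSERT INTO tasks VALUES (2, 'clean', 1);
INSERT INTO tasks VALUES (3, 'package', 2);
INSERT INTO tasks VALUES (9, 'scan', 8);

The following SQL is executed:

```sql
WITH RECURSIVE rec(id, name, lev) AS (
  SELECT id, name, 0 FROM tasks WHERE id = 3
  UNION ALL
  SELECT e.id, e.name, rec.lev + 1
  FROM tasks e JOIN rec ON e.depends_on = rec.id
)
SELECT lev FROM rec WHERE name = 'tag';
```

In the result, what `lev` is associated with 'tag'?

2

Base: id=3 (package) at lev 0.
Iteration 1: rows with depends_on in {3} -> compress (id 4, lev 1), sign (id 5, lev 1).
Iteration 2: rows with depends_on in {4,5} -> tag (id 6, lev 2).
Iteration 3: no rows with depends_on in {6}; recursion stops.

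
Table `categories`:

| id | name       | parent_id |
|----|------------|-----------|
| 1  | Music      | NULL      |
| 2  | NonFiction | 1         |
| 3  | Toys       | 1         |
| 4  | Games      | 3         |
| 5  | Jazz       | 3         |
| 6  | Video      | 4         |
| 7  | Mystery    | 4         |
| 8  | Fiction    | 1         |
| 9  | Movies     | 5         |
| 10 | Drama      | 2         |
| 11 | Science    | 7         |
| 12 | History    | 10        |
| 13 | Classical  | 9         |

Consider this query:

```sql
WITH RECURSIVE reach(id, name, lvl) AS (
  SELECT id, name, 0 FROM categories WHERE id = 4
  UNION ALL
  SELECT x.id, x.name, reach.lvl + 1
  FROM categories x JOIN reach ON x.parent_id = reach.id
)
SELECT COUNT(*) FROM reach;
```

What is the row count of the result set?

Base: id=4 (Games) at lvl 0.
Iteration 1: rows with parent_id in {4} -> Video (id 6, lvl 1), Mystery (id 7, lvl 1).
Iteration 2: rows with parent_id in {6,7} -> Science (id 11, lvl 2).
Iteration 3: no rows with parent_id in {11}; recursion stops.
Total rows emitted: 4.

4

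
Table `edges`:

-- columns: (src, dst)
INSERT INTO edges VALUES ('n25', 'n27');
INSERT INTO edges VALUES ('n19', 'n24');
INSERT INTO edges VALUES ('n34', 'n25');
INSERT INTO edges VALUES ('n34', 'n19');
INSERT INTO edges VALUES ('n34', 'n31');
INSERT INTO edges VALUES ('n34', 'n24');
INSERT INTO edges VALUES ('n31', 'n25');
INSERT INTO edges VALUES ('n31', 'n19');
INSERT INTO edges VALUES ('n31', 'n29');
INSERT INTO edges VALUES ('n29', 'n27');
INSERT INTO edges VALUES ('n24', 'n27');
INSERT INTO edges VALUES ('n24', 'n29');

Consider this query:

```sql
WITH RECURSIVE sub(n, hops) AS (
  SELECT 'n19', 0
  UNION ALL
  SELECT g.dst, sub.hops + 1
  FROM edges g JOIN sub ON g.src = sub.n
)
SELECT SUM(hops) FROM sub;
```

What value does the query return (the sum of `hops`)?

8

Base: (n19, hops=0).
Iteration 1: edges from {n19} -> (n24, hops=1).
Iteration 2: edges from {n24} -> (n27, hops=2), (n29, hops=2).
Iteration 3: edges from {n27,n29} -> (n27, hops=3).
Iteration 4: no outgoing edges from {n27}; recursion stops.
SUM(hops) = 0 + 1 + 2 + 2 + 3 = 8.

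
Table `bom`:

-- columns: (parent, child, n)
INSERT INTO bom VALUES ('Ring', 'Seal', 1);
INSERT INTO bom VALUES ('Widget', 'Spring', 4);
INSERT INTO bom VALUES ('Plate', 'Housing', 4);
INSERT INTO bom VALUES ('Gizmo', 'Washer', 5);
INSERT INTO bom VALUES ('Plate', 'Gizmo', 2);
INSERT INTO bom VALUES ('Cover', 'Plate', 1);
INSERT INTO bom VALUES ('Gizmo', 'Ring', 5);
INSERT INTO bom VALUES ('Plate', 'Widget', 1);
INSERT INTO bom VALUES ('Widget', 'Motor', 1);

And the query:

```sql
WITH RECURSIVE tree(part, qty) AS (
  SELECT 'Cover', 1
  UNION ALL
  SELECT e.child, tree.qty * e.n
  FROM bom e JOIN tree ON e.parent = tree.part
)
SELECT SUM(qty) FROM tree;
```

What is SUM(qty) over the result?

44

Base: (Cover, qty=1).
Iteration 1: components of {Cover} -> Plate = 1*1 = 1.
Iteration 2: components of {Plate} -> Gizmo = 1*2 = 2, Housing = 1*4 = 4, Widget = 1*1 = 1.
Iteration 3: components of {Gizmo,Housing,Widget} -> Motor = 1*1 = 1, Ring = 2*5 = 10, Spring = 1*4 = 4, Washer = 2*5 = 10.
Iteration 4: components of {Motor,Ring,Spring,Washer} -> Seal = 10*1 = 10.
Iteration 5: no further components; recursion stops.
SUM(qty) = 1 + 1 + 2 + 1 + 4 + 10 + 10 + 4 + 1 + 10 = 44.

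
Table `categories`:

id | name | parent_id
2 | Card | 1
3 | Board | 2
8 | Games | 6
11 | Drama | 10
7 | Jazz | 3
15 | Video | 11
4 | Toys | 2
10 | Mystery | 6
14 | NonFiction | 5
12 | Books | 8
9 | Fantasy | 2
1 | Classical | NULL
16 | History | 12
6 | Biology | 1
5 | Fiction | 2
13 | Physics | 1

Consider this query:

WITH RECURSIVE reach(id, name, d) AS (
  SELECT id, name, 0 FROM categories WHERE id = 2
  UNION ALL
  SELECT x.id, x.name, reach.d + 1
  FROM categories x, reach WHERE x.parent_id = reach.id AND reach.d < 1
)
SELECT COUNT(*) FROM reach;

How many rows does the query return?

5

Base: id=2 (Card) at d 0.
Iteration 1: rows with parent_id in {2} -> Board (id 3, d 1), Toys (id 4, d 1), Fiction (id 5, d 1), Fantasy (id 9, d 1).
Iteration 2: d < 1 fails for all current rows; recursion stops.
Total rows emitted: 5.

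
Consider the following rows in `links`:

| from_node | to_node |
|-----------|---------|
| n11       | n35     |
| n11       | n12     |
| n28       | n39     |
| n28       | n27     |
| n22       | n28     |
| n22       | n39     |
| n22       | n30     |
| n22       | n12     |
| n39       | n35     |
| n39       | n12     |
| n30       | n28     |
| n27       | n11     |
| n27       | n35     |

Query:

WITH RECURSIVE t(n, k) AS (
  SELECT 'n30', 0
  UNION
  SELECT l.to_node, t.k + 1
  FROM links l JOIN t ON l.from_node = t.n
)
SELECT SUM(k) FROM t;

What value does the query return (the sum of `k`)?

Base: (n30, k=0).
Iteration 1: edges from {n30} -> (n28, k=1).
Iteration 2: edges from {n28} -> (n27, k=2), (n39, k=2).
Iteration 3: edges from {n27,n39} -> (n11, k=3), (n12, k=3), (n35, k=3). [UNION drops 1 duplicate row(s)]
Iteration 4: edges from {n11,n12,n35} -> (n12, k=4), (n35, k=4).
Iteration 5: no outgoing edges from {n12,n35}; recursion stops.
SUM(k) = 0 + 1 + 2 + 2 + 3 + 3 + 3 + 4 + 4 = 22.

22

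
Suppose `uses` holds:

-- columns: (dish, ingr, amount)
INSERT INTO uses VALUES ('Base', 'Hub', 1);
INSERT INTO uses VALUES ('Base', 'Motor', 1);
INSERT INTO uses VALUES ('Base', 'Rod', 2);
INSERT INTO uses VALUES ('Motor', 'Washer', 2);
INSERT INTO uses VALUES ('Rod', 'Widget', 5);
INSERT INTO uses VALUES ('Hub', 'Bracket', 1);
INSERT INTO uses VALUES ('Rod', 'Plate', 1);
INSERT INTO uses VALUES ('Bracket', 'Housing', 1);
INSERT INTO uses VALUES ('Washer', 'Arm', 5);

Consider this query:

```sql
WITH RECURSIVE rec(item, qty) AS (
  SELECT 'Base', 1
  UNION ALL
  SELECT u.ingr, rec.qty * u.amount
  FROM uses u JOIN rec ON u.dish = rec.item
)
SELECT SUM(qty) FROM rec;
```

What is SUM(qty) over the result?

Base: (Base, qty=1).
Iteration 1: components of {Base} -> Hub = 1*1 = 1, Motor = 1*1 = 1, Rod = 1*2 = 2.
Iteration 2: components of {Hub,Motor,Rod} -> Bracket = 1*1 = 1, Plate = 2*1 = 2, Washer = 1*2 = 2, Widget = 2*5 = 10.
Iteration 3: components of {Bracket,Plate,Washer,Widget} -> Arm = 2*5 = 10, Housing = 1*1 = 1.
Iteration 4: no further components; recursion stops.
SUM(qty) = 1 + 1 + 1 + 2 + 1 + 2 + 10 + 2 + 1 + 10 = 31.

31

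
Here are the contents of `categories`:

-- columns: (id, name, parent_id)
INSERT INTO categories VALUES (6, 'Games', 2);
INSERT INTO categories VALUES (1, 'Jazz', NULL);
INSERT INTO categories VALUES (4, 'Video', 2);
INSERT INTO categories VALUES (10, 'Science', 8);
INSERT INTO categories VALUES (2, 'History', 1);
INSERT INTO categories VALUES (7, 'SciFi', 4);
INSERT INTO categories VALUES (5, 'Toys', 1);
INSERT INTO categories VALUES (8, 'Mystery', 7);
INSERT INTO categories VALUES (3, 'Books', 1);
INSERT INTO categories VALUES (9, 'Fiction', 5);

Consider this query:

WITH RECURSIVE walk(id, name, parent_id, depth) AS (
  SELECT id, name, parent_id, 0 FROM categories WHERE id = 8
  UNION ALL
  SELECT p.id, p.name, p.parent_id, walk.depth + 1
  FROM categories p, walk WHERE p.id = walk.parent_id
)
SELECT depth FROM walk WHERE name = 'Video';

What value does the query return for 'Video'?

2

Base: id=8 (Mystery), parent_id=7, depth 0.
Iteration 1: join on id=7 -> SciFi (id 7, parent_id=4, depth 1).
Iteration 2: join on id=4 -> Video (id 4, parent_id=2, depth 2).
Iteration 3: join on id=2 -> History (id 2, parent_id=1, depth 3).
Iteration 4: join on id=1 -> Jazz (id 1, parent_id=NULL, depth 4).
Iteration 5: parent_id is NULL; no match; recursion stops.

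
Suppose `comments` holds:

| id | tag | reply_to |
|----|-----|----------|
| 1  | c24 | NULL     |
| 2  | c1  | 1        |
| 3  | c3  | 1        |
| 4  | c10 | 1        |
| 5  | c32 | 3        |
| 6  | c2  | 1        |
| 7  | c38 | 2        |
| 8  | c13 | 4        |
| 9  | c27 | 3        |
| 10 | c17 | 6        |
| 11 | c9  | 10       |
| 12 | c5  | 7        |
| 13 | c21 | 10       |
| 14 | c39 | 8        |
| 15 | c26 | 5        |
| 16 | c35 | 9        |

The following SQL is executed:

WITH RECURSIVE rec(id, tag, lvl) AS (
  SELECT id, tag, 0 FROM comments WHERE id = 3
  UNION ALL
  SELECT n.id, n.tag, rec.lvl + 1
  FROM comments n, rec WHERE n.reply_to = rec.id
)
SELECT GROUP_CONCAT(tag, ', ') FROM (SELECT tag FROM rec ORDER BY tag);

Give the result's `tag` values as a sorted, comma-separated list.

c26, c27, c3, c32, c35

Base: id=3 (c3) at lvl 0.
Iteration 1: rows with reply_to in {3} -> c32 (id 5, lvl 1), c27 (id 9, lvl 1).
Iteration 2: rows with reply_to in {5,9} -> c26 (id 15, lvl 2), c35 (id 16, lvl 2).
Iteration 3: no rows with reply_to in {15,16}; recursion stops.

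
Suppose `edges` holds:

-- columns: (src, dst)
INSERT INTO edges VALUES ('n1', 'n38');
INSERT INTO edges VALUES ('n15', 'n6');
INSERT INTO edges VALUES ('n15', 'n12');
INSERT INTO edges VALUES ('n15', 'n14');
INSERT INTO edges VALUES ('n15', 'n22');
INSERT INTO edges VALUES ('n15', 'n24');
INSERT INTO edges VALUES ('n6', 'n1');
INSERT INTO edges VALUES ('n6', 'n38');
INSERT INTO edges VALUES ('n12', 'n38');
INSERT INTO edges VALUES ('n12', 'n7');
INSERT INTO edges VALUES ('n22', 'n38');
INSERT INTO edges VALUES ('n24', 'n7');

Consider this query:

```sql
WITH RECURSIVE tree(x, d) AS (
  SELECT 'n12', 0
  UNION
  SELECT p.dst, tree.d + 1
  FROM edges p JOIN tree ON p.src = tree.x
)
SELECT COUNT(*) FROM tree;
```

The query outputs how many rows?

Base: (n12, d=0).
Iteration 1: edges from {n12} -> (n38, d=1), (n7, d=1).
Iteration 2: no outgoing edges from {n38,n7}; recursion stops.
Total rows emitted: 3.

3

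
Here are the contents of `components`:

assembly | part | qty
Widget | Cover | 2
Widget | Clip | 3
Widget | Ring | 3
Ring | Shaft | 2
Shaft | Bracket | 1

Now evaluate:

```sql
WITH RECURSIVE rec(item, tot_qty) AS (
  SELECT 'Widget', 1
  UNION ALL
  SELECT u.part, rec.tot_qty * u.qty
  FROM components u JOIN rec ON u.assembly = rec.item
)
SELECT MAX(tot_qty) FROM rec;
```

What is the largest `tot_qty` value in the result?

6

Base: (Widget, tot_qty=1).
Iteration 1: components of {Widget} -> Clip = 1*3 = 3, Cover = 1*2 = 2, Ring = 1*3 = 3.
Iteration 2: components of {Clip,Cover,Ring} -> Shaft = 3*2 = 6.
Iteration 3: components of {Shaft} -> Bracket = 6*1 = 6.
Iteration 4: no further components; recursion stops.
tot_qty values: 1, 2, 3, 3, 6, 6; the maximum is 6.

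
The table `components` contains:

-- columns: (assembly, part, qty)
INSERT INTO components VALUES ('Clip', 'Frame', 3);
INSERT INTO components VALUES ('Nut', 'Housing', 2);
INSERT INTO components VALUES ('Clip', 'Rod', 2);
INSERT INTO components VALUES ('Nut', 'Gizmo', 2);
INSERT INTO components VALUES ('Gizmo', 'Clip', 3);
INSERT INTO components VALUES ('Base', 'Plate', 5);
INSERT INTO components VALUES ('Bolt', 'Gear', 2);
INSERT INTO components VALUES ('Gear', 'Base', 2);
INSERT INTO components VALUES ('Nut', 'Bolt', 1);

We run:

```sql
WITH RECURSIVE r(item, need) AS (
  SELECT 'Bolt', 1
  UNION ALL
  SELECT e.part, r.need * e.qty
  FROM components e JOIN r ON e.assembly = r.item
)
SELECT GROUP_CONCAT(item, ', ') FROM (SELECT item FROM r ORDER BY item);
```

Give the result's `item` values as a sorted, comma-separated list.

Base, Bolt, Gear, Plate

Base: (Bolt, need=1).
Iteration 1: components of {Bolt} -> Gear = 1*2 = 2.
Iteration 2: components of {Gear} -> Base = 2*2 = 4.
Iteration 3: components of {Base} -> Plate = 4*5 = 20.
Iteration 4: no further components; recursion stops.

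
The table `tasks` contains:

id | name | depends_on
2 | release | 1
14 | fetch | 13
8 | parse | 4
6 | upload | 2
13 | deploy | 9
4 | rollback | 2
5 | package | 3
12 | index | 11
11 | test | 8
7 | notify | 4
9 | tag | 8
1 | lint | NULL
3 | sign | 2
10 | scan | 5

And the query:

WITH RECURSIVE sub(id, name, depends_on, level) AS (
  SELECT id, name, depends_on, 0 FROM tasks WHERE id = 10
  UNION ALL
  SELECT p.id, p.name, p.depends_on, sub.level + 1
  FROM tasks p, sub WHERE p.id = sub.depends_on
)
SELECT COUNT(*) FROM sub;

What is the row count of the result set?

Base: id=10 (scan), depends_on=5, level 0.
Iteration 1: join on id=5 -> package (id 5, depends_on=3, level 1).
Iteration 2: join on id=3 -> sign (id 3, depends_on=2, level 2).
Iteration 3: join on id=2 -> release (id 2, depends_on=1, level 3).
Iteration 4: join on id=1 -> lint (id 1, depends_on=NULL, level 4).
Iteration 5: depends_on is NULL; no match; recursion stops.
Total rows emitted: 5.

5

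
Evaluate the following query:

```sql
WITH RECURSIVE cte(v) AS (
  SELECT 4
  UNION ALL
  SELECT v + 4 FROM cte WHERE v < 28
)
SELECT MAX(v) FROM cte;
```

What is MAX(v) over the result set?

28

Base: v=4.
Iteration 1: 4 < 28 holds -> v = 4 + 4 = 8.
Iteration 2: 8 < 28 holds -> v = 8 + 4 = 12.
Iteration 3: 12 < 28 holds -> v = 12 + 4 = 16.
Iteration 4: 16 < 28 holds -> v = 16 + 4 = 20.
Iteration 5: 20 < 28 holds -> v = 20 + 4 = 24.
Iteration 6: 24 < 28 holds -> v = 24 + 4 = 28.
Iteration 7: 28 < 28 fails; recursion stops.
v values: 4, 8, 12, 16, 20, 24, 28; the maximum is 28.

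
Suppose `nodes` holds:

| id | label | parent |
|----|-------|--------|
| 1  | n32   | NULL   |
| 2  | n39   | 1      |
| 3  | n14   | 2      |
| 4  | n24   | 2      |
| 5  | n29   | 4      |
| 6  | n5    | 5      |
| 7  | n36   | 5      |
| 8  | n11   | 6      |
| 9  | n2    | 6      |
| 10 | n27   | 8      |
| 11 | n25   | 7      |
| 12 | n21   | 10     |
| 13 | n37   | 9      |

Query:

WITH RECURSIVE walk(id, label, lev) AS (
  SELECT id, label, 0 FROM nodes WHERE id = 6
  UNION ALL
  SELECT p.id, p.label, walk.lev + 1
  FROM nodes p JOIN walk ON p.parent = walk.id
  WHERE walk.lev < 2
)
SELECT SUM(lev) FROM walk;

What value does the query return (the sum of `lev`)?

6

Base: id=6 (n5) at lev 0.
Iteration 1: rows with parent in {6} -> n11 (id 8, lev 1), n2 (id 9, lev 1).
Iteration 2: rows with parent in {8,9} -> n27 (id 10, lev 2), n37 (id 13, lev 2).
Iteration 3: lev < 2 fails for all current rows; recursion stops.
SUM(lev) = 0 + 1 + 1 + 2 + 2 = 6.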